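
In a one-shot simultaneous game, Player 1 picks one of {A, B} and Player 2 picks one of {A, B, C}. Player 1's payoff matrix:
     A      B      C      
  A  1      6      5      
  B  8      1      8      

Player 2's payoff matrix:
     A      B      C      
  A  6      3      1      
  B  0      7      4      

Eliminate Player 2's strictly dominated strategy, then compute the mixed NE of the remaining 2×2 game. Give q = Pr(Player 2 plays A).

Player 2's strategy C is strictly dominated by B: 3 > 1 and 7 > 4. Eliminate C.
Player 2's mix must leave Player 1 indifferent between A and B.
  Player 1's payoff to A: q·1 + (1−q)·6 = -5q + 6
  Player 1's payoff to B: q·8 + (1−q)·1 = 7q + 1
  -5q + 6 = 7q + 1  ⇒  -12q = -5  ⇒  q = 5/12.

q = 5/12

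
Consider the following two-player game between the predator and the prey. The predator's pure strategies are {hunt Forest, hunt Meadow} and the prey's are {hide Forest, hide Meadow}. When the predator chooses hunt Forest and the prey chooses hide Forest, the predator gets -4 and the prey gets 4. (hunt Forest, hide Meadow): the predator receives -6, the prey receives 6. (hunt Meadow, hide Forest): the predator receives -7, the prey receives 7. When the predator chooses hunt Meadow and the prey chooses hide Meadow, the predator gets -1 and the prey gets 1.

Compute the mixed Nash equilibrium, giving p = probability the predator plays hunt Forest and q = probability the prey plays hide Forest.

The prey's indifference between hide Forest and hide Meadow determines the predator's mixing probability p:
  the prey's payoff to hide Forest: p·4 + (1−p)·7 = -3p + 7
  the prey's payoff to hide Meadow: p·6 + (1−p)·1 = 5p + 1
  -3p + 7 = 5p + 1  ⇒  -8p = -6  ⇒  p = 3/4.
Set the predator's expected payoff from hunt Forest equal to that from hunt Meadow:
  the predator's expected payoff from hunt Forest: q·(-4) + (1−q)·(-6) = 2q - 6
  the predator's expected payoff from hunt Meadow: q·(-7) + (1−q)·(-1) = -6q - 1
  2q - 6 = -6q - 1  ⇒  8q = 5  ⇒  q = 5/8.

p = 3/4, q = 5/8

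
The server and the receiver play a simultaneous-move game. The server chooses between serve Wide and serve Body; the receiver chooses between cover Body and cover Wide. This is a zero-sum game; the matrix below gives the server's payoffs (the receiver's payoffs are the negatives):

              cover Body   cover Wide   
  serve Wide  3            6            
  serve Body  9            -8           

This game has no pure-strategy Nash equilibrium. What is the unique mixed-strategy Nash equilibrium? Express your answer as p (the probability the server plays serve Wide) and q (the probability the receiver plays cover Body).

In a mixed equilibrium the receiver is indifferent between cover Body and cover Wide; this condition fixes p.
  the receiver's payoff to cover Body: p·(-3) + (1−p)·(-9) = 6p - 9
  the receiver's payoff to cover Wide: p·(-6) + (1−p)·8 = -14p + 8
  6p - 9 = -14p + 8  ⇒  20p = 17  ⇒  p = 17/20.
For the server to be willing to mix, the server must be indifferent between serve Wide and serve Body, which pins down the receiver's mix.
  the server's payoff to serve Wide: q·3 + (1−q)·6 = -3q + 6
  the server's payoff to serve Body: q·9 + (1−q)·(-8) = 17q - 8
  -3q + 6 = 17q - 8  ⇒  -20q = -14  ⇒  q = 7/10.

p = 17/20, q = 7/10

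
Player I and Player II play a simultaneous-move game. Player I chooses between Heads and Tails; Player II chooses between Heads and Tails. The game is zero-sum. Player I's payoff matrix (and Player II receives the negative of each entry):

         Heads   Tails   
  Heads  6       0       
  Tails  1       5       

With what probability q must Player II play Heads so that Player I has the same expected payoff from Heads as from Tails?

q = 1/2

Player I's indifference between Heads and Tails determines Player II's mixing probability q:
  Player I's expected payoff from Heads: q·6 + (1−q)·0 = 6q
  Player I's expected payoff from Tails: q·1 + (1−q)·5 = -4q + 5
  6q = -4q + 5  ⇒  10q = 5  ⇒  q = 1/2.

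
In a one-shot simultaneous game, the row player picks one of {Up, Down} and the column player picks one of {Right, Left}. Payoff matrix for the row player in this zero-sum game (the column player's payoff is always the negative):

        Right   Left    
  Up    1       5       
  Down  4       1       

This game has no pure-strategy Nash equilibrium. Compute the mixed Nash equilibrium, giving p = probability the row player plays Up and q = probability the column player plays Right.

In a mixed equilibrium the column player is indifferent between Right and Left; this condition fixes p.
  the column player's payoff to Right: p·(-1) + (1−p)·(-4) = 3p - 4
  the column player's payoff to Left: p·(-5) + (1−p)·(-1) = -4p - 1
  3p - 4 = -4p - 1  ⇒  7p = 3  ⇒  p = 3/7.
For the row player to be willing to mix, the row player must be indifferent between Up and Down, which pins down the column player's mix.
  the row player's payoff from Up: q·1 + (1−q)·5 = -4q + 5
  the row player's payoff from Down: q·4 + (1−q)·1 = 3q + 1
  -4q + 5 = 3q + 1  ⇒  -7q = -4  ⇒  q = 4/7.

p = 3/7, q = 4/7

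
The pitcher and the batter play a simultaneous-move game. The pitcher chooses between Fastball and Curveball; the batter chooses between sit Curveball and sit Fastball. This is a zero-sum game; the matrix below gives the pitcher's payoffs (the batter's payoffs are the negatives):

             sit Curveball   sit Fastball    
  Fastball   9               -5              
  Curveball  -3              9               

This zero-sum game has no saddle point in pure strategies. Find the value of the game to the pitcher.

v = 33/13

In a mixed equilibrium the pitcher is indifferent between Fastball and Curveball; this condition fixes q.
  the pitcher's payoff from Fastball: q·9 + (1−q)·(-5) = 14q - 5
  the pitcher's payoff from Curveball: q·(-3) + (1−q)·9 = -12q + 9
  14q - 5 = -12q + 9  ⇒  26q = 14  ⇒  q = 7/13.
The value is the pitcher's expected payoff against this mix (using Fastball): (7/13)·9 + (6/13)·(-5) = 33/13.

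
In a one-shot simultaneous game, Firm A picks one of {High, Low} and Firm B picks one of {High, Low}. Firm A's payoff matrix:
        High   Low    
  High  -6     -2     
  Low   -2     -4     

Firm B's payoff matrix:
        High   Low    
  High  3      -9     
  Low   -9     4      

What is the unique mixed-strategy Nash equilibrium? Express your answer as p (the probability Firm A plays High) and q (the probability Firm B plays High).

For Firm B to be willing to mix, Firm B must be indifferent between High and Low, which pins down Firm A's mix.
  Firm B's payoff from High: p·3 + (1−p)·(-9) = 12p - 9
  Firm B's payoff from Low: p·(-9) + (1−p)·4 = -13p + 4
  12p - 9 = -13p + 4  ⇒  25p = 13  ⇒  p = 13/25.
Set Firm A's expected payoff from High equal to that from Low:
  Firm A's payoff to High: q·(-6) + (1−q)·(-2) = -4q - 2
  Firm A's payoff to Low: q·(-2) + (1−q)·(-4) = 2q - 4
  -4q - 2 = 2q - 4  ⇒  -6q = -2  ⇒  q = 1/3.

p = 13/25, q = 1/3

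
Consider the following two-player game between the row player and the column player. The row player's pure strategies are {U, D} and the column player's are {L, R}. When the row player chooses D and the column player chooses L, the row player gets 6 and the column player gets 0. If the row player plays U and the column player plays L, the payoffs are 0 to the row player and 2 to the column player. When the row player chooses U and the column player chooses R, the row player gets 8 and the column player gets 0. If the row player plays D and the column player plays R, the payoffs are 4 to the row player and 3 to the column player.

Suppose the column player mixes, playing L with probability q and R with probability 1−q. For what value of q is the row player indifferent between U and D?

q = 2/5

The row player's indifference between U and D determines the column player's mixing probability q:
  the row player's payoff from U: q·0 + (1−q)·8 = -8q + 8
  the row player's payoff from D: q·6 + (1−q)·4 = 2q + 4
  -8q + 8 = 2q + 4  ⇒  -10q = -4  ⇒  q = 2/5.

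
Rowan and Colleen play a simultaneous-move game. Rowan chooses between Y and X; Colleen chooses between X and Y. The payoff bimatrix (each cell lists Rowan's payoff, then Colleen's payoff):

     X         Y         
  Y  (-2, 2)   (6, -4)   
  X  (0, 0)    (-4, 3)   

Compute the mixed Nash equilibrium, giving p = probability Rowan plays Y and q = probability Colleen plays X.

p = 1/3, q = 5/6

Set Colleen's expected payoff from X equal to that from Y:
  Colleen's expected payoff from X: p·2 + (1−p)·0 = 2p
  Colleen's expected payoff from Y: p·(-4) + (1−p)·3 = -7p + 3
  2p = -7p + 3  ⇒  9p = 3  ⇒  p = 1/3.
Set Rowan's expected payoff from Y equal to that from X:
  Rowan's expected payoff from Y: q·(-2) + (1−q)·6 = -8q + 6
  Rowan's expected payoff from X: q·0 + (1−q)·(-4) = 4q - 4
  -8q + 6 = 4q - 4  ⇒  -12q = -10  ⇒  q = 5/6.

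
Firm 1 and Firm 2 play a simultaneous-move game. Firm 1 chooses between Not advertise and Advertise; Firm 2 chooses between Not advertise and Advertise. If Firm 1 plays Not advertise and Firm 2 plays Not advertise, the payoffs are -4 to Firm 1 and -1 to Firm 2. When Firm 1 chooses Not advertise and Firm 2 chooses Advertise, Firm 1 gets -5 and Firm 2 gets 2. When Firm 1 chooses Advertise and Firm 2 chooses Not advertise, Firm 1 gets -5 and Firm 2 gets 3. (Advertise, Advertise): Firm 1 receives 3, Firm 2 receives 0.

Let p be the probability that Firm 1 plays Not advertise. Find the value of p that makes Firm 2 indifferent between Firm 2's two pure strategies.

In a mixed equilibrium Firm 2 is indifferent between Not advertise and Advertise; this condition fixes p.
  Firm 2's payoff to Not advertise: p·(-1) + (1−p)·3 = -4p + 3
  Firm 2's payoff to Advertise: p·2 + (1−p)·0 = 2p
  -4p + 3 = 2p  ⇒  -6p = -3  ⇒  p = 1/2.

p = 1/2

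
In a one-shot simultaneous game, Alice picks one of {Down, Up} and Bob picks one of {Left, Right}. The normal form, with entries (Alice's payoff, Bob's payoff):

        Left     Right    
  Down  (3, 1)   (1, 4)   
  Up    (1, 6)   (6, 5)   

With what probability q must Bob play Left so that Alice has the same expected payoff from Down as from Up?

q = 5/7

Set Alice's expected payoff from Down equal to that from Up:
  Alice's payoff to Down: q·3 + (1−q)·1 = 2q + 1
  Alice's payoff to Up: q·1 + (1−q)·6 = -5q + 6
  2q + 1 = -5q + 6  ⇒  7q = 5  ⇒  q = 5/7.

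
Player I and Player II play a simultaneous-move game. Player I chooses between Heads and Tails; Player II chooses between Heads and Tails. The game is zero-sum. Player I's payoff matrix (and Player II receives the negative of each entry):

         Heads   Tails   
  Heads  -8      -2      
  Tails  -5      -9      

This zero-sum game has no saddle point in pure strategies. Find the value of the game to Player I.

v = -31/5

Player I's indifference between Heads and Tails determines Player II's mixing probability q:
  Player I's expected payoff from Heads: q·(-8) + (1−q)·(-2) = -6q - 2
  Player I's expected payoff from Tails: q·(-5) + (1−q)·(-9) = 4q - 9
  -6q - 2 = 4q - 9  ⇒  -10q = -7  ⇒  q = 7/10.
The value is Player I's expected payoff against this mix (using Heads): (7/10)·(-8) + (3/10)·(-2) = -31/5.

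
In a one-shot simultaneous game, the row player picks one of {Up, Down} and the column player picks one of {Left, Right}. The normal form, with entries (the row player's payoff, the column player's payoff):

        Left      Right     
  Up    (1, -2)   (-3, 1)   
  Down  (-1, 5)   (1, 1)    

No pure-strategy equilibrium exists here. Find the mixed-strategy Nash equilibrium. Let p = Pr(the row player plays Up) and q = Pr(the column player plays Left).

p = 4/7, q = 2/3

The row player's mix must leave the column player indifferent between Left and Right.
  the column player's payoff to Left: p·(-2) + (1−p)·5 = -7p + 5
  the column player's payoff to Right: p·1 + (1−p)·1 = 1
  -7p + 5 = 1  ⇒  -7p = -4  ⇒  p = 4/7.
In a mixed equilibrium the row player is indifferent between Up and Down; this condition fixes q.
  the row player's expected payoff from Up: q·1 + (1−q)·(-3) = 4q - 3
  the row player's expected payoff from Down: q·(-1) + (1−q)·1 = -2q + 1
  4q - 3 = -2q + 1  ⇒  6q = 4  ⇒  q = 2/3.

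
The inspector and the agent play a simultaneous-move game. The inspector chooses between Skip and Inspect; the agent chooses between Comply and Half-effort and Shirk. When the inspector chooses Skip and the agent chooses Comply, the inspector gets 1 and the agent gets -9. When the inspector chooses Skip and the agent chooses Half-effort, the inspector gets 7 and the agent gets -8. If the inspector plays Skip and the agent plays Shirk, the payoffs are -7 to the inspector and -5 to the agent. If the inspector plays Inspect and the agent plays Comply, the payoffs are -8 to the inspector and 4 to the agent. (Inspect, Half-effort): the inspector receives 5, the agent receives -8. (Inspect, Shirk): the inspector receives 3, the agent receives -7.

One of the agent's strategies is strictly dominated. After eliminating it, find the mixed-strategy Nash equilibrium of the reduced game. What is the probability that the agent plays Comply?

The agent's strategy Half-effort is strictly dominated by Shirk: -5 > -8 and -7 > -8. Eliminate Half-effort.
In a mixed equilibrium the inspector is indifferent between Skip and Inspect; this condition fixes q.
  the inspector's payoff from Skip: q·1 + (1−q)·(-7) = 8q - 7
  the inspector's payoff from Inspect: q·(-8) + (1−q)·3 = -11q + 3
  8q - 7 = -11q + 3  ⇒  19q = 10  ⇒  q = 10/19.

q = 10/19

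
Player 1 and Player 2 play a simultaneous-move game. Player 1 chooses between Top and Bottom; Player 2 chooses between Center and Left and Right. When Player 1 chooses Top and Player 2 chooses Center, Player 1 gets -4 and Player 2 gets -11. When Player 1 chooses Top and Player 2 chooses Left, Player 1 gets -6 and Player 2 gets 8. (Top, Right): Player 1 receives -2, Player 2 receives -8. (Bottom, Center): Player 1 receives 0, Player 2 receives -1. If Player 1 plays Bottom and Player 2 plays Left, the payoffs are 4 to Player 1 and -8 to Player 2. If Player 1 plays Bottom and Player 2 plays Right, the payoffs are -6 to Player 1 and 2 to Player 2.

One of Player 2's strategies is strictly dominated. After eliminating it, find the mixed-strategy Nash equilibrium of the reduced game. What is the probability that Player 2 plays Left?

Player 2's strategy Center is strictly dominated by Right: -8 > -11 and 2 > -1. Eliminate Center.
Player 1's indifference between Top and Bottom determines Player 2's mixing probability q:
  Player 1's payoff to Top: q·(-6) + (1−q)·(-2) = -4q - 2
  Player 1's payoff to Bottom: q·4 + (1−q)·(-6) = 10q - 6
  -4q - 2 = 10q - 6  ⇒  -14q = -4  ⇒  q = 2/7.

q = 2/7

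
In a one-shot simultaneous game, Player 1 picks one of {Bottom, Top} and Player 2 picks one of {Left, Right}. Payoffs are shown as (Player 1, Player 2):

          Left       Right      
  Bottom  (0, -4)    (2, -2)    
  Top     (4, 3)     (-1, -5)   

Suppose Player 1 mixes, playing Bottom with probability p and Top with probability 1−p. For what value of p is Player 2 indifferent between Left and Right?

p = 4/5

In a mixed equilibrium Player 2 is indifferent between Left and Right; this condition fixes p.
  Player 2's payoff from Left: p·(-4) + (1−p)·3 = -7p + 3
  Player 2's payoff from Right: p·(-2) + (1−p)·(-5) = 3p - 5
  -7p + 3 = 3p - 5  ⇒  -10p = -8  ⇒  p = 4/5.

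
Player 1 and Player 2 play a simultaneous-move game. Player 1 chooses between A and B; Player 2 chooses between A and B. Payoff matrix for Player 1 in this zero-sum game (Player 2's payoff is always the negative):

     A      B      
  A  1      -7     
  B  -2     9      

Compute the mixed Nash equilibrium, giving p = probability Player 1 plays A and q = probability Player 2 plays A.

In a mixed equilibrium Player 2 is indifferent between A and B; this condition fixes p.
  Player 2's payoff to A: p·(-1) + (1−p)·2 = -3p + 2
  Player 2's payoff to B: p·7 + (1−p)·(-9) = 16p - 9
  -3p + 2 = 16p - 9  ⇒  -19p = -11  ⇒  p = 11/19.
Player 1's indifference between A and B determines Player 2's mixing probability q:
  Player 1's payoff to A: q·1 + (1−q)·(-7) = 8q - 7
  Player 1's payoff to B: q·(-2) + (1−q)·9 = -11q + 9
  8q - 7 = -11q + 9  ⇒  19q = 16  ⇒  q = 16/19.

p = 11/19, q = 16/19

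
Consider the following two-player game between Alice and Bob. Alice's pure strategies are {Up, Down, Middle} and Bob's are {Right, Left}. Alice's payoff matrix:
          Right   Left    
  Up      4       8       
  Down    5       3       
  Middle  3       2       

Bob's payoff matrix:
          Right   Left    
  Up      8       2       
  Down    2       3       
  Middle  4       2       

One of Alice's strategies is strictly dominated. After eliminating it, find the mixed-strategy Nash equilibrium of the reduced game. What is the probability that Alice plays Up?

Alice's strategy Middle is strictly dominated by Down: 5 > 3 and 3 > 2. Eliminate Middle.
Alice's mix must leave Bob indifferent between Right and Left.
  Bob's expected payoff from Right: p·8 + (1−p)·2 = 6p + 2
  Bob's expected payoff from Left: p·2 + (1−p)·3 = -p + 3
  6p + 2 = -p + 3  ⇒  7p = 1  ⇒  p = 1/7.

p = 1/7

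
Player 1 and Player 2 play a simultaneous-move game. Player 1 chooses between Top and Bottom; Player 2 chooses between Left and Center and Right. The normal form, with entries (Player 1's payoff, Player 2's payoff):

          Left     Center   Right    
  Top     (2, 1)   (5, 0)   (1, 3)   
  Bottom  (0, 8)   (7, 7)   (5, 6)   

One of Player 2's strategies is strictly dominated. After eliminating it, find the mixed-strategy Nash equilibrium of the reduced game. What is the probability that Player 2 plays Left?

Player 2's strategy Center is strictly dominated by Left: 1 > 0 and 8 > 7. Eliminate Center.
In a mixed equilibrium Player 1 is indifferent between Top and Bottom; this condition fixes q.
  Player 1's expected payoff from Top: q·2 + (1−q)·1 = q + 1
  Player 1's expected payoff from Bottom: q·0 + (1−q)·5 = -5q + 5
  q + 1 = -5q + 5  ⇒  6q = 4  ⇒  q = 2/3.

q = 2/3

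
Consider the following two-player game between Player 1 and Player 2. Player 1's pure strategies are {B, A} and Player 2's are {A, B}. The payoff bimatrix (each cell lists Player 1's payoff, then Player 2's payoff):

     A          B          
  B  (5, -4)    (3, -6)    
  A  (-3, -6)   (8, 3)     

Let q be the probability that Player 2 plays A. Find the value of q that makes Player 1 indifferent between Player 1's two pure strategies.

q = 5/13

In a mixed equilibrium Player 1 is indifferent between B and A; this condition fixes q.
  Player 1's payoff from B: q·5 + (1−q)·3 = 2q + 3
  Player 1's payoff from A: q·(-3) + (1−q)·8 = -11q + 8
  2q + 3 = -11q + 8  ⇒  13q = 5  ⇒  q = 5/13.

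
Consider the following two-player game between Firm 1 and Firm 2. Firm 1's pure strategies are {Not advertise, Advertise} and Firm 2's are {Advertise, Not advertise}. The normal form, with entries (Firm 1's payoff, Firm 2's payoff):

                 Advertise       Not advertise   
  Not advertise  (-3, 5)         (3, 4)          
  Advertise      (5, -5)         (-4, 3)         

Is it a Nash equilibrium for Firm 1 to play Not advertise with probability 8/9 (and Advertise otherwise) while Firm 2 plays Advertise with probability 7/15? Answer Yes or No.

Check Firm 2's indifference given Firm 1's mix p = 8/9:
  payoff from Advertise = 35/9; payoff from Not advertise = 35/9 — equal.
Check Firm 1's indifference given Firm 2's mix q = 7/15:
  payoff from Not advertise = 1/5; payoff from Advertise = 1/5 — equal.
Both players are indifferent, so neither can profitably deviate.

Yes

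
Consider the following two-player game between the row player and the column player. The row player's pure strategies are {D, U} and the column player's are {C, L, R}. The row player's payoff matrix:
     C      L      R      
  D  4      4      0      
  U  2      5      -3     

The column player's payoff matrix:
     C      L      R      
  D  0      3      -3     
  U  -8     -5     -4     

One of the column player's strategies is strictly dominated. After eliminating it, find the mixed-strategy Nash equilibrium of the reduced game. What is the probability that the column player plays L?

The column player's strategy C is strictly dominated by L: 3 > 0 and -5 > -8. Eliminate C.
The row player's indifference between D and U determines the column player's mixing probability q:
  the row player's payoff from D: q·4 + (1−q)·0 = 4q
  the row player's payoff from U: q·5 + (1−q)·(-3) = 8q - 3
  4q = 8q - 3  ⇒  -4q = -3  ⇒  q = 3/4.

q = 3/4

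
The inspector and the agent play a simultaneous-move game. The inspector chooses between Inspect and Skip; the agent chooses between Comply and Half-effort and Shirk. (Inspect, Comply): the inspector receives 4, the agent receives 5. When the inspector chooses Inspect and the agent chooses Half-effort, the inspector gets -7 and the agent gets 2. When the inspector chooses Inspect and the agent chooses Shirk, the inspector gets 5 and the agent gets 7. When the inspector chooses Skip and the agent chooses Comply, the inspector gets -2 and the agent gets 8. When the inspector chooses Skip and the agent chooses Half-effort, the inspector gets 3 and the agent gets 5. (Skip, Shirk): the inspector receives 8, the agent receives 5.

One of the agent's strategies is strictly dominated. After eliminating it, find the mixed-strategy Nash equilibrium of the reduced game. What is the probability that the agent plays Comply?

q = 1/3

The agent's strategy Half-effort is strictly dominated by Comply: 5 > 2 and 8 > 5. Eliminate Half-effort.
In a mixed equilibrium the inspector is indifferent between Inspect and Skip; this condition fixes q.
  the inspector's payoff to Inspect: q·4 + (1−q)·5 = -q + 5
  the inspector's payoff to Skip: q·(-2) + (1−q)·8 = -10q + 8
  -q + 5 = -10q + 8  ⇒  9q = 3  ⇒  q = 1/3.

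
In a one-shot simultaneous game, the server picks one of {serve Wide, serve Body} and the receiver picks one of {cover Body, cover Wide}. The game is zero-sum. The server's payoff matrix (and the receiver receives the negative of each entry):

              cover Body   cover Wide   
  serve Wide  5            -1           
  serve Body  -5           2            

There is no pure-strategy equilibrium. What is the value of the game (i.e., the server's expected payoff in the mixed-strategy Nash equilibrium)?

The server's indifference between serve Wide and serve Body determines the receiver's mixing probability q:
  the server's payoff to serve Wide: q·5 + (1−q)·(-1) = 6q - 1
  the server's payoff to serve Body: q·(-5) + (1−q)·2 = -7q + 2
  6q - 1 = -7q + 2  ⇒  13q = 3  ⇒  q = 3/13.
The value is the server's expected payoff against this mix (using serve Wide): (3/13)·5 + (10/13)·(-1) = 5/13.

v = 5/13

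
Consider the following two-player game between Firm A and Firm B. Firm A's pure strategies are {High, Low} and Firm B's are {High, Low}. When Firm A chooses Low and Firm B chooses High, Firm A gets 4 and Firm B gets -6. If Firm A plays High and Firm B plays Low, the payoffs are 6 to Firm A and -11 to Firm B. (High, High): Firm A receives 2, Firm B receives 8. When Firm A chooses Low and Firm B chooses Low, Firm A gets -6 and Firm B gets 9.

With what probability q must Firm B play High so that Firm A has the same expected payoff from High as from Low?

Set Firm A's expected payoff from High equal to that from Low:
  Firm A's expected payoff from High: q·2 + (1−q)·6 = -4q + 6
  Firm A's expected payoff from Low: q·4 + (1−q)·(-6) = 10q - 6
  -4q + 6 = 10q - 6  ⇒  -14q = -12  ⇒  q = 6/7.

q = 6/7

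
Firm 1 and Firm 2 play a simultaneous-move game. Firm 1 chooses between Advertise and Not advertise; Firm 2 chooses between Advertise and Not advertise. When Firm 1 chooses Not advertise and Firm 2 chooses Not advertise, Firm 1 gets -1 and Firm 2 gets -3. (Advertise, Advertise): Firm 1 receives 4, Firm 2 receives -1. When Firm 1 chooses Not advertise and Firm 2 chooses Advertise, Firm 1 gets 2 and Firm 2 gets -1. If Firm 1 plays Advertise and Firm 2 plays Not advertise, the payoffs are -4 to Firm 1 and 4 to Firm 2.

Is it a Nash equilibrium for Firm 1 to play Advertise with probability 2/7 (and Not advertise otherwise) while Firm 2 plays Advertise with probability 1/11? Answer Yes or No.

No

Given Firm 2's mix q = 1/11, Firm 1's payoff from Advertise is -36/11 but from Not advertise is -8/11. Firm 1 strictly prefers Not advertise, so Firm 1 would not mix.
So the proposed profile is not a Nash equilibrium.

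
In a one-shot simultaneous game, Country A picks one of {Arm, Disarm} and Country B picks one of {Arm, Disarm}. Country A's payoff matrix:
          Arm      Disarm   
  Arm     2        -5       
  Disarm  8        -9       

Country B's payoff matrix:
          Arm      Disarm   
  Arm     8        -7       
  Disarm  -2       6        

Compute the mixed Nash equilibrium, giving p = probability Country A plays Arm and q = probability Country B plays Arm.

For Country B to be willing to mix, Country B must be indifferent between Arm and Disarm, which pins down Country A's mix.
  Country B's payoff from Arm: p·8 + (1−p)·(-2) = 10p - 2
  Country B's payoff from Disarm: p·(-7) + (1−p)·6 = -13p + 6
  10p - 2 = -13p + 6  ⇒  23p = 8  ⇒  p = 8/23.
Country B's mix must leave Country A indifferent between Arm and Disarm.
  Country A's payoff to Arm: q·2 + (1−q)·(-5) = 7q - 5
  Country A's payoff to Disarm: q·8 + (1−q)·(-9) = 17q - 9
  7q - 5 = 17q - 9  ⇒  -10q = -4  ⇒  q = 2/5.

p = 8/23, q = 2/5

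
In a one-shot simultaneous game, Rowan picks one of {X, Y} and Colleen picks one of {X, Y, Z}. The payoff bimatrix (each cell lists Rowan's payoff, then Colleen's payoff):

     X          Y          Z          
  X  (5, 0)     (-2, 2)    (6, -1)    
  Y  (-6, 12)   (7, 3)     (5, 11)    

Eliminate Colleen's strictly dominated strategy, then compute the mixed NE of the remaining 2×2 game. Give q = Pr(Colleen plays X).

Colleen's strategy Z is strictly dominated by X: 0 > -1 and 12 > 11. Eliminate Z.
In a mixed equilibrium Rowan is indifferent between X and Y; this condition fixes q.
  Rowan's expected payoff from X: q·5 + (1−q)·(-2) = 7q - 2
  Rowan's expected payoff from Y: q·(-6) + (1−q)·7 = -13q + 7
  7q - 2 = -13q + 7  ⇒  20q = 9  ⇒  q = 9/20.

q = 9/20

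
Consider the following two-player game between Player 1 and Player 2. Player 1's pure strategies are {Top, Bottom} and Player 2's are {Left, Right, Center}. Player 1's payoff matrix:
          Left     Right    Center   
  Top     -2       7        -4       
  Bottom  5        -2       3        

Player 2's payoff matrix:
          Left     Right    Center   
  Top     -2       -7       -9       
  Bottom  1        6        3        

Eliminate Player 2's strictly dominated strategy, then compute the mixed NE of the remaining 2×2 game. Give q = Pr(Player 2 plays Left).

Player 2's strategy Center is strictly dominated by Right: -7 > -9 and 6 > 3. Eliminate Center.
Set Player 1's expected payoff from Top equal to that from Bottom:
  Player 1's payoff to Top: q·(-2) + (1−q)·7 = -9q + 7
  Player 1's payoff to Bottom: q·5 + (1−q)·(-2) = 7q - 2
  -9q + 7 = 7q - 2  ⇒  -16q = -9  ⇒  q = 9/16.

q = 9/16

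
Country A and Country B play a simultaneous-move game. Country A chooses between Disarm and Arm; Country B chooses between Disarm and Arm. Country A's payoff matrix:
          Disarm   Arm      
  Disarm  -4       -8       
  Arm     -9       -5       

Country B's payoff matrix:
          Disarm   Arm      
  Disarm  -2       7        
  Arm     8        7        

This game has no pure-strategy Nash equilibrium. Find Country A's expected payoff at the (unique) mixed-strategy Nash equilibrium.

Country A's indifference between Disarm and Arm determines Country B's mixing probability q:
  Country A's payoff from Disarm: q·(-4) + (1−q)·(-8) = 4q - 8
  Country A's payoff from Arm: q·(-9) + (1−q)·(-5) = -4q - 5
  4q - 8 = -4q - 5  ⇒  8q = 3  ⇒  q = 3/8.
At equilibrium Country A is indifferent across rows, so Country A's payoff equals the payoff from Disarm: (3/8)·(-4) + (5/8)·(-8) = -13/2.

-13/2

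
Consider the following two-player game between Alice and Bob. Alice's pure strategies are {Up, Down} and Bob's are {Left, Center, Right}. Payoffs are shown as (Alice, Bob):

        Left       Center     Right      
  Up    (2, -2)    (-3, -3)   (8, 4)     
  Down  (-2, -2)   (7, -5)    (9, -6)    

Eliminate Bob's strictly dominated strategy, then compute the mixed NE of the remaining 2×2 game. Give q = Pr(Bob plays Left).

Bob's strategy Center is strictly dominated by Left: -2 > -3 and -2 > -5. Eliminate Center.
Bob's mix must leave Alice indifferent between Up and Down.
  Alice's expected payoff from Up: q·2 + (1−q)·8 = -6q + 8
  Alice's expected payoff from Down: q·(-2) + (1−q)·9 = -11q + 9
  -6q + 8 = -11q + 9  ⇒  5q = 1  ⇒  q = 1/5.

q = 1/5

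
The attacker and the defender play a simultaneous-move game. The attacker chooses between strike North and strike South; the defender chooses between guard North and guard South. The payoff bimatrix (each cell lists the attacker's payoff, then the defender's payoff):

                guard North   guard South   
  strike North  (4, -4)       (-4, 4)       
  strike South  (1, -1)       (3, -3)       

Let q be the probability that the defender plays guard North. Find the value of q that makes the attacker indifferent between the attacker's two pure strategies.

q = 7/10

Set the attacker's expected payoff from strike North equal to that from strike South:
  the attacker's payoff from strike North: q·4 + (1−q)·(-4) = 8q - 4
  the attacker's payoff from strike South: q·1 + (1−q)·3 = -2q + 3
  8q - 4 = -2q + 3  ⇒  10q = 7  ⇒  q = 7/10.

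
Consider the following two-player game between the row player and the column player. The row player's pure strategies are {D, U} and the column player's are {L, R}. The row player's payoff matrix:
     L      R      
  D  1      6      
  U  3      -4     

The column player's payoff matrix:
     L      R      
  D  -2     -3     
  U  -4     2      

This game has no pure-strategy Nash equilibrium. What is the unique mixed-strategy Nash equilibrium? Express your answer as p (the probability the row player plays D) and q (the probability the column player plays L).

In a mixed equilibrium the column player is indifferent between L and R; this condition fixes p.
  the column player's payoff to L: p·(-2) + (1−p)·(-4) = 2p - 4
  the column player's payoff to R: p·(-3) + (1−p)·2 = -5p + 2
  2p - 4 = -5p + 2  ⇒  7p = 6  ⇒  p = 6/7.
The row player's indifference between D and U determines the column player's mixing probability q:
  the row player's payoff to D: q·1 + (1−q)·6 = -5q + 6
  the row player's payoff to U: q·3 + (1−q)·(-4) = 7q - 4
  -5q + 6 = 7q - 4  ⇒  -12q = -10  ⇒  q = 5/6.

p = 6/7, q = 5/6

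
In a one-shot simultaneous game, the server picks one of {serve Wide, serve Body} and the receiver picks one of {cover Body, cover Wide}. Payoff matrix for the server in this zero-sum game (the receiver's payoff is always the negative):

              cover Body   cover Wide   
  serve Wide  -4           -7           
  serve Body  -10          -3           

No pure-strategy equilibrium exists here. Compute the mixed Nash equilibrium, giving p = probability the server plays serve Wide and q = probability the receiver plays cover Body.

p = 7/10, q = 2/5

Set the receiver's expected payoff from cover Body equal to that from cover Wide:
  the receiver's payoff from cover Body: p·4 + (1−p)·10 = -6p + 10
  the receiver's payoff from cover Wide: p·7 + (1−p)·3 = 4p + 3
  -6p + 10 = 4p + 3  ⇒  -10p = -7  ⇒  p = 7/10.
The receiver's mix must leave the server indifferent between serve Wide and serve Body.
  the server's expected payoff from serve Wide: q·(-4) + (1−q)·(-7) = 3q - 7
  the server's expected payoff from serve Body: q·(-10) + (1−q)·(-3) = -7q - 3
  3q - 7 = -7q - 3  ⇒  10q = 4  ⇒  q = 2/5.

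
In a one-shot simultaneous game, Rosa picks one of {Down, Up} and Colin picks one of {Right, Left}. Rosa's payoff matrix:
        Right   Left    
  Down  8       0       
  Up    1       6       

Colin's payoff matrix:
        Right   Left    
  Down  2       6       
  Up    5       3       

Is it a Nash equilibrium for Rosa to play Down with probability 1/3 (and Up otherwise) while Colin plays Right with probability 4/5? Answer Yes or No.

No

Given Colin's mix q = 4/5, Rosa's payoff from Down is 32/5 but from Up is 2. Rosa strictly prefers Down, so Rosa would not mix.
So the proposed profile is not a Nash equilibrium.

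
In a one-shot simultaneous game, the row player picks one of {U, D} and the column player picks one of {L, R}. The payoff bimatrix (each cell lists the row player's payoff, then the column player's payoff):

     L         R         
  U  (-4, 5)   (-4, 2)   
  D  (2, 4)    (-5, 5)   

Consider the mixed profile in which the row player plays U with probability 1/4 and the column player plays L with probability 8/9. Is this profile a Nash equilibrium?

No

Given the column player's mix q = 8/9, the row player's payoff from U is -4 but from D is 11/9. The row player strictly prefers D, so the row player would not mix.
So the proposed profile is not a Nash equilibrium.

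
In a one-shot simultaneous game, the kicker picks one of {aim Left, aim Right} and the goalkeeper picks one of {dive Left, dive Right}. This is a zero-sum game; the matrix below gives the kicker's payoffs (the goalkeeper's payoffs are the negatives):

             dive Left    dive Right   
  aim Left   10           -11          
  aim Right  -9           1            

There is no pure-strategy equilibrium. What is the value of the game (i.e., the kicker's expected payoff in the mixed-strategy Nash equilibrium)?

v = -89/31

For the kicker to be willing to mix, the kicker must be indifferent between aim Left and aim Right, which pins down the goalkeeper's mix.
  the kicker's payoff from aim Left: q·10 + (1−q)·(-11) = 21q - 11
  the kicker's payoff from aim Right: q·(-9) + (1−q)·1 = -10q + 1
  21q - 11 = -10q + 1  ⇒  31q = 12  ⇒  q = 12/31.
The value is the kicker's expected payoff against this mix (using aim Left): (12/31)·10 + (19/31)·(-11) = -89/31.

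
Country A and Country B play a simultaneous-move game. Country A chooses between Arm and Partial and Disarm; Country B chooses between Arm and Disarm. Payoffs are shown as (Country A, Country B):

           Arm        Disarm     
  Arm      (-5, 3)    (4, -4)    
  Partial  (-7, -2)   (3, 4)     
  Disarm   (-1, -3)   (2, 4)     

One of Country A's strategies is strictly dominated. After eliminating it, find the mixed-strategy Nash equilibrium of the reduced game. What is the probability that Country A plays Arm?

p = 1/2

Country A's strategy Partial is strictly dominated by Arm: -5 > -7 and 4 > 3. Eliminate Partial.
Set Country B's expected payoff from Arm equal to that from Disarm:
  Country B's payoff to Arm: p·3 + (1−p)·(-3) = 6p - 3
  Country B's payoff to Disarm: p·(-4) + (1−p)·4 = -8p + 4
  6p - 3 = -8p + 4  ⇒  14p = 7  ⇒  p = 1/2.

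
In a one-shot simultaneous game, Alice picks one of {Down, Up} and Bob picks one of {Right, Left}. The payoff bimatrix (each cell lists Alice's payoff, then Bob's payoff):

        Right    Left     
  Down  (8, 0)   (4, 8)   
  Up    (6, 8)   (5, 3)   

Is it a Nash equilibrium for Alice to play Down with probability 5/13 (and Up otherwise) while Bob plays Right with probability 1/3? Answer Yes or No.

Check Bob's indifference given Alice's mix p = 5/13:
  payoff from Right = 64/13; payoff from Left = 64/13 — equal.
Check Alice's indifference given Bob's mix q = 1/3:
  payoff from Down = 16/3; payoff from Up = 16/3 — equal.
Both players are indifferent, so neither can profitably deviate.

Yes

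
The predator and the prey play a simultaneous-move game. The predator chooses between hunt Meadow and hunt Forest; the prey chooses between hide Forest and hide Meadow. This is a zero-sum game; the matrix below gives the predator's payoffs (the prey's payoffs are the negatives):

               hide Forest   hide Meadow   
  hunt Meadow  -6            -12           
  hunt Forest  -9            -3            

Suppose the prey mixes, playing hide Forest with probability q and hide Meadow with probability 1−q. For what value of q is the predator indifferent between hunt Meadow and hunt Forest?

In a mixed equilibrium the predator is indifferent between hunt Meadow and hunt Forest; this condition fixes q.
  the predator's payoff from hunt Meadow: q·(-6) + (1−q)·(-12) = 6q - 12
  the predator's payoff from hunt Forest: q·(-9) + (1−q)·(-3) = -6q - 3
  6q - 12 = -6q - 3  ⇒  12q = 9  ⇒  q = 3/4.

q = 3/4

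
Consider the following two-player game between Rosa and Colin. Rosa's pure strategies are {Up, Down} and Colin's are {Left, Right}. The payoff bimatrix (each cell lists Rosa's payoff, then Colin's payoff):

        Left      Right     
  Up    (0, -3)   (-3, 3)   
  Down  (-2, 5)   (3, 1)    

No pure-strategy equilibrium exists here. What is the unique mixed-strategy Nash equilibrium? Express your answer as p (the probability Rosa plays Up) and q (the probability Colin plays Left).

In a mixed equilibrium Colin is indifferent between Left and Right; this condition fixes p.
  Colin's expected payoff from Left: p·(-3) + (1−p)·5 = -8p + 5
  Colin's expected payoff from Right: p·3 + (1−p)·1 = 2p + 1
  -8p + 5 = 2p + 1  ⇒  -10p = -4  ⇒  p = 2/5.
Set Rosa's expected payoff from Up equal to that from Down:
  Rosa's expected payoff from Up: q·0 + (1−q)·(-3) = 3q - 3
  Rosa's expected payoff from Down: q·(-2) + (1−q)·3 = -5q + 3
  3q - 3 = -5q + 3  ⇒  8q = 6  ⇒  q = 3/4.

p = 2/5, q = 3/4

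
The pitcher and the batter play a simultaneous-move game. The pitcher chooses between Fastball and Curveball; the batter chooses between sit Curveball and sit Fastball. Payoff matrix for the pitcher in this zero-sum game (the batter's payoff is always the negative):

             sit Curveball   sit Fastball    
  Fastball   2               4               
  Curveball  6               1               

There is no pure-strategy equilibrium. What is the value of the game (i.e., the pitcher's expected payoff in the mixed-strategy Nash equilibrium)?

The pitcher's indifference between Fastball and Curveball determines the batter's mixing probability q:
  the pitcher's expected payoff from Fastball: q·2 + (1−q)·4 = -2q + 4
  the pitcher's expected payoff from Curveball: q·6 + (1−q)·1 = 5q + 1
  -2q + 4 = 5q + 1  ⇒  -7q = -3  ⇒  q = 3/7.
The value is the pitcher's expected payoff against this mix (using Fastball): (3/7)·2 + (4/7)·4 = 22/7.

v = 22/7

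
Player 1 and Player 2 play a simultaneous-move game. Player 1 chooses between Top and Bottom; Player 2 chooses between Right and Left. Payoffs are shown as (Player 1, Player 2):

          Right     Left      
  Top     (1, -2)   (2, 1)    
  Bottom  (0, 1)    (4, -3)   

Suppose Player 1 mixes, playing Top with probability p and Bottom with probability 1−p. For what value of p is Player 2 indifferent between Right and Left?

p = 4/7

For Player 2 to be willing to mix, Player 2 must be indifferent between Right and Left, which pins down Player 1's mix.
  Player 2's payoff from Right: p·(-2) + (1−p)·1 = -3p + 1
  Player 2's payoff from Left: p·1 + (1−p)·(-3) = 4p - 3
  -3p + 1 = 4p - 3  ⇒  -7p = -4  ⇒  p = 4/7.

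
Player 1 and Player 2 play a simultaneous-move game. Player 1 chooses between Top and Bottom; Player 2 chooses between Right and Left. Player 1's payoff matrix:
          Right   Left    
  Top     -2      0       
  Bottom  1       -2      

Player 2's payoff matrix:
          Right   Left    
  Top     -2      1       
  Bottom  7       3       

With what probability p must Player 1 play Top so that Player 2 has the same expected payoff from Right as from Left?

Set Player 2's expected payoff from Right equal to that from Left:
  Player 2's payoff to Right: p·(-2) + (1−p)·7 = -9p + 7
  Player 2's payoff to Left: p·1 + (1−p)·3 = -2p + 3
  -9p + 7 = -2p + 3  ⇒  -7p = -4  ⇒  p = 4/7.

p = 4/7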